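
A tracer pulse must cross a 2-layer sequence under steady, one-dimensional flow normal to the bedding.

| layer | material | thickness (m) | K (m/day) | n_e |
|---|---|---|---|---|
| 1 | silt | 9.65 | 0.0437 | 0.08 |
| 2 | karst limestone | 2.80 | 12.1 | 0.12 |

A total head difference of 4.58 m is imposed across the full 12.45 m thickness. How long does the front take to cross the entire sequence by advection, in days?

With flow normal to the layers, continuity requires the same specific discharge q through every layer.
Σ(b_i/K_i) = 9.65/0.0437 + 2.80/12.1 = 221.1 d.
q = Δh / Σ(b_i/K_i) = 4.58 / 221.1 = 0.02072 m/day.
In each layer the seepage velocity is v_i = q/n_i, so the layer transit time is t_i = b_i·n_i / q:
  layer 1 (silt): t_1 = 9.65 × 0.08 / 0.02072 = 37.26 d
  layer 2 (karst limestone): t_2 = 2.80 × 0.12 / 0.02072 = 16.22 d
Total t = Σ t_i = 53.48 days.

53.5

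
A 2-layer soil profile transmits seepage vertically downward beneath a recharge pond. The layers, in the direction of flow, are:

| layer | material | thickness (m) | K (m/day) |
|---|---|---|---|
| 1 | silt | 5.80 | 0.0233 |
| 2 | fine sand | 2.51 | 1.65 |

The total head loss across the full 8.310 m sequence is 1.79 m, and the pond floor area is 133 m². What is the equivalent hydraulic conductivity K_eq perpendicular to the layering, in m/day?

0.0332

Flow is perpendicular to layering, so the layers act in series and the equivalent K is the thickness-weighted harmonic mean.
Total thickness L = 5.80 + 2.51 = 8.310 m.
Σ(b_i/K_i) = 5.80/0.0233 + 2.51/1.65 = 250.4 d.
K_eq = L / Σ(b_i/K_i) = 8.310 / 250.4 = 0.03318 m/day.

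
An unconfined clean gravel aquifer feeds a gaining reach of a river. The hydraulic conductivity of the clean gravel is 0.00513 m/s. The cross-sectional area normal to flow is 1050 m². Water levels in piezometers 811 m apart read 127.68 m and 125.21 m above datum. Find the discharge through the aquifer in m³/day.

Convert K: 0.00513 m/s × 86400 = 443.2 m/day.
Hydraulic gradient i = (127.68 − 125.21) / 811 = 2.47 / 811 = 0.003046.
Darcy's law: Q = K · A · i = 443.2 × 1050 × 0.003046 = 1417 m³/day.

1420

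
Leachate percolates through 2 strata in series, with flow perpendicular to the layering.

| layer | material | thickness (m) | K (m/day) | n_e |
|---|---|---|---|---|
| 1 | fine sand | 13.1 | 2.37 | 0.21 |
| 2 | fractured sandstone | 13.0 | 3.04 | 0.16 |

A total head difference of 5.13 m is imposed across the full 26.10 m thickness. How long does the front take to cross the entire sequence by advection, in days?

With flow normal to the layers, continuity requires the same specific discharge q through every layer.
Σ(b_i/K_i) = 13.1/2.37 + 13.0/3.04 = 9.804 d.
q = Δh / Σ(b_i/K_i) = 5.13 / 9.804 = 0.5233 m/day.
In each layer the seepage velocity is v_i = q/n_i, so the layer transit time is t_i = b_i·n_i / q:
  layer 1 (fine sand): t_1 = 13.1 × 0.21 / 0.5233 = 5.257 d
  layer 2 (fractured sandstone): t_2 = 13.0 × 0.16 / 0.5233 = 3.975 d
Total t = Σ t_i = 9.232 days.

9.23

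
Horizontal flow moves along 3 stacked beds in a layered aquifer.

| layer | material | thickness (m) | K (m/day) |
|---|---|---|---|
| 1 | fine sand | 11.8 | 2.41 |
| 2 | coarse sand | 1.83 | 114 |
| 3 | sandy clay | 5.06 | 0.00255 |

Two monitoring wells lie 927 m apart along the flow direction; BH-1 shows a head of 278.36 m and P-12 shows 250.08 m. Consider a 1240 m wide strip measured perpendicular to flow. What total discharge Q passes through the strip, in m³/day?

8970

Flow is parallel to layering, so each bed carries its own Darcy discharge and the transmissivities add.
Σ(K_i·b_i) = 2.41×11.8 + 114×1.83 + 0.00255×5.06 = 237.1 m²/day.
Hydraulic gradient i = (278.36 − 250.08) / 927 = 28.28 / 927 = 0.03051.
Q = Σ(K_i·b_i) · W · i = 237.1 × 1240 × 0.03051 = 8968 m³/day.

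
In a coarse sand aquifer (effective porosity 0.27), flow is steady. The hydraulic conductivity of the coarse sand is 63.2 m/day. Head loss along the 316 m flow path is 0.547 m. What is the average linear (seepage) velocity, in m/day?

Hydraulic gradient i = Δh / L = 0.547 / 316 = 0.001731.
Darcy flux q = K · i = 63.20 × 0.001731 = 0.1094 m/day.
Seepage velocity v = q / n_e = 0.1094 / 0.27 = 0.4052 m/day.

0.405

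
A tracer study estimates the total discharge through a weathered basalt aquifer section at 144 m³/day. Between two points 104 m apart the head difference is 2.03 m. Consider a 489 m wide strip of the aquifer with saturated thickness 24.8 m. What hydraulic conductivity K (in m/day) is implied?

Cross-sectional area A = 489 × 24.8 = 12127 m².
Hydraulic gradient i = Δh / L = 2.03 / 104 = 0.01952.
From Q = K·A·i, K = Q / (A·i) = 144 / (12127 × 0.01952) = 0.6083 m/day.

0.608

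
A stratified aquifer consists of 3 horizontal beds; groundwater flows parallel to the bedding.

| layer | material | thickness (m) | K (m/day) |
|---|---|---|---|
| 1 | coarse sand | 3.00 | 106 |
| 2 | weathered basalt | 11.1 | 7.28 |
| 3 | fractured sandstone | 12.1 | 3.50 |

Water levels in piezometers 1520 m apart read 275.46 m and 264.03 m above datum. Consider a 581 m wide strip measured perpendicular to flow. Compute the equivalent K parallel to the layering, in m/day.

16.8

Flow is parallel to layering, so each bed carries its own Darcy discharge and the transmissivities add.
Σ(K_i·b_i) = 106×3.00 + 7.28×11.1 + 3.50×12.1 = 441.2 m²/day.
Total thickness b = 26.20 m, so K_eq = Σ(K_i·b_i)/b = 16.84 m/day.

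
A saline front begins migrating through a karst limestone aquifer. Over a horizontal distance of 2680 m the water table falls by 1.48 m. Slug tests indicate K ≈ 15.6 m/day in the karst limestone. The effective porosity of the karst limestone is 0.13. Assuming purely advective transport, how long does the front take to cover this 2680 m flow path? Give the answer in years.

Hydraulic gradient i = Δh / L = 1.48 / 2680 = 0.0005522.
Darcy flux q = K · i = 15.60 × 0.0005522 = 0.008615 m/day.
Seepage velocity v = q / n_e = 0.008615 / 0.13 = 0.06627 m/day.
Travel time t = L / v = 2680 / 0.06627 = 40441 days = 110.7 years.

111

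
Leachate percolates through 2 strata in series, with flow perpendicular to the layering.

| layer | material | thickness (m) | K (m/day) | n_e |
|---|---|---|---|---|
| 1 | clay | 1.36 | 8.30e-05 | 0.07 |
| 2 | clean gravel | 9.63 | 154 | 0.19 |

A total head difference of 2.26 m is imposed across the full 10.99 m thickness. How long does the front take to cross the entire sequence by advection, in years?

With flow normal to the layers, continuity requires the same specific discharge q through every layer.
Σ(b_i/K_i) = 1.36/8.30e-05 + 9.63/154 = 16386 d.
q = Δh / Σ(b_i/K_i) = 2.26 / 16386 = 0.0001379 m/day.
In each layer the seepage velocity is v_i = q/n_i, so the layer transit time is t_i = b_i·n_i / q:
  layer 1 (clay): t_1 = 1.36 × 0.07 / 0.0001379 = 690.2 d
  layer 2 (clean gravel): t_2 = 9.63 × 0.19 / 0.0001379 = 13266 d
Total t = Σ t_i = 13956 days = 38.21 years.

38.2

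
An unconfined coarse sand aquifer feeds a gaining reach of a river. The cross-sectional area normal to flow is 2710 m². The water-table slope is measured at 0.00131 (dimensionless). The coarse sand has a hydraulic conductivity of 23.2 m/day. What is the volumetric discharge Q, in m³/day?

82.4

Hydraulic gradient i = 0.00131.
Darcy's law: Q = K · A · i = 23.20 × 2710 × 0.001310 = 82.36 m³/day.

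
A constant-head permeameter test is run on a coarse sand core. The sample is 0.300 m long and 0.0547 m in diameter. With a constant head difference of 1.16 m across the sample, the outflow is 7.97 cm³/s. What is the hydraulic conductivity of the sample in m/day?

75.8

Cross-sectional area A = π·(d/2)² = π × (0.0547/2)² = 0.002350 m².
Convert discharge: 7.97 cm³/s = 7.970e-06 m³/s.
Darcy's law rearranged: K = Q·L / (A·Δh) = 7.970e-06 × 0.300 / (0.002350 × 1.16) = 0.0008771 m/s = 75.78 m/day.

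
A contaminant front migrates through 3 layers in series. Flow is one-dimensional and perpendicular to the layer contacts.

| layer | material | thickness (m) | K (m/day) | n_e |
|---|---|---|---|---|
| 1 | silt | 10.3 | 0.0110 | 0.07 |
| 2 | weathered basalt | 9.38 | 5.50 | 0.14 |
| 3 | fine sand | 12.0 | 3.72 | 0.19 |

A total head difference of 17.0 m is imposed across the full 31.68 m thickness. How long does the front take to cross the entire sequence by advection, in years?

0.654

With flow normal to the layers, continuity requires the same specific discharge q through every layer.
Σ(b_i/K_i) = 10.3/0.0110 + 9.38/5.50 + 12.0/3.72 = 941.3 d.
q = Δh / Σ(b_i/K_i) = 17.0 / 941.3 = 0.01806 m/day.
In each layer the seepage velocity is v_i = q/n_i, so the layer transit time is t_i = b_i·n_i / q:
  layer 1 (silt): t_1 = 10.3 × 0.07 / 0.01806 = 39.92 d
  layer 2 (weathered basalt): t_2 = 9.38 × 0.14 / 0.01806 = 72.71 d
  layer 3 (fine sand): t_3 = 12.0 × 0.19 / 0.01806 = 126.2 d
Total t = Σ t_i = 238.9 days = 0.6540 years.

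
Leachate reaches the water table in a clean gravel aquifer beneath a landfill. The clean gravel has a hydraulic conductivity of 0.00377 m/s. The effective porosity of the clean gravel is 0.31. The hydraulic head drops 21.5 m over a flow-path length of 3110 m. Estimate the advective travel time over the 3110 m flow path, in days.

428

Convert K: 0.00377 m/s × 86400 = 325.7 m/day.
Hydraulic gradient i = Δh / L = 21.5 / 3110 = 0.006913.
Darcy flux q = K · i = 325.7 × 0.006913 = 2.252 m/day.
Seepage velocity v = q / n_e = 2.252 / 0.31 = 7.264 m/day.
Travel time t = L / v = 3110 / 7.264 = 428.1 days.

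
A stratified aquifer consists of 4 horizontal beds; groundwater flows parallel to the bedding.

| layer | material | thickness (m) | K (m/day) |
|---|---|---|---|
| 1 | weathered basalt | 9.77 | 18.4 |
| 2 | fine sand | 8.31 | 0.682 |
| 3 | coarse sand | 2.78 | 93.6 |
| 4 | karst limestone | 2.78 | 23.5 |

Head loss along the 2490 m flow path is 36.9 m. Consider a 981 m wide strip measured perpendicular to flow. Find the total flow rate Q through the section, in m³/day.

Flow is parallel to layering, so each bed carries its own Darcy discharge and the transmissivities add.
Σ(K_i·b_i) = 18.4×9.77 + 0.682×8.31 + 93.6×2.78 + 23.5×2.78 = 511.0 m²/day.
Hydraulic gradient i = Δh / L = 36.9 / 2490 = 0.01482.
Q = Σ(K_i·b_i) · W · i = 511.0 × 981 × 0.01482 = 7428 m³/day.

7430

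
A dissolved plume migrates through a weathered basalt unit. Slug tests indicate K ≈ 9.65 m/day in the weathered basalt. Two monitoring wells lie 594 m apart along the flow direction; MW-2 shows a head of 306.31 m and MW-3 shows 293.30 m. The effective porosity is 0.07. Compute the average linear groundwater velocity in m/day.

3.02

Hydraulic gradient i = (306.31 − 293.30) / 594 = 13.01 / 594 = 0.02190.
Darcy flux q = K · i = 9.650 × 0.02190 = 0.2114 m/day.
Seepage velocity v = q / n_e = 0.2114 / 0.07 = 3.019 m/day.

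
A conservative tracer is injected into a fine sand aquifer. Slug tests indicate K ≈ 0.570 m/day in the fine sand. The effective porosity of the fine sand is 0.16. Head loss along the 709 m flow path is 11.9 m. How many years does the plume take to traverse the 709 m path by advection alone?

Hydraulic gradient i = Δh / L = 11.9 / 709 = 0.01678.
Darcy flux q = K · i = 0.5700 × 0.01678 = 0.009567 m/day.
Seepage velocity v = q / n_e = 0.009567 / 0.16 = 0.05979 m/day.
Travel time t = L / v = 709 / 0.05979 = 11857 days = 32.46 years.

32.5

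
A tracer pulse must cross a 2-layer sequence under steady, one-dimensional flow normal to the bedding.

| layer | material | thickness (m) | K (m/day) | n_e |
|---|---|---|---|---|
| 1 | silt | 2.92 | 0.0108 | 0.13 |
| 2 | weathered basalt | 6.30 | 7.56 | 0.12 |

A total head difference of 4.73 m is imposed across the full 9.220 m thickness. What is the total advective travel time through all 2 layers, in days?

65.1

With flow normal to the layers, continuity requires the same specific discharge q through every layer.
Σ(b_i/K_i) = 2.92/0.0108 + 6.30/7.56 = 271.2 d.
q = Δh / Σ(b_i/K_i) = 4.73 / 271.2 = 0.01744 m/day.
In each layer the seepage velocity is v_i = q/n_i, so the layer transit time is t_i = b_i·n_i / q:
  layer 1 (silt): t_1 = 2.92 × 0.13 / 0.01744 = 21.77 d
  layer 2 (weathered basalt): t_2 = 6.30 × 0.12 / 0.01744 = 43.35 d
Total t = Σ t_i = 65.11 days.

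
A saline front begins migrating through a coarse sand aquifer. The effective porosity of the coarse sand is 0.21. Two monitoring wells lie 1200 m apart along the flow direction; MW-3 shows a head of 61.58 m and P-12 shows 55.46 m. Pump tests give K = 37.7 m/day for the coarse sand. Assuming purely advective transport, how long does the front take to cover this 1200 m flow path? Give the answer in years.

3.59

Hydraulic gradient i = (61.58 − 55.46) / 1200 = 6.12 / 1200 = 0.005100.
Darcy flux q = K · i = 37.70 × 0.005100 = 0.1923 m/day.
Seepage velocity v = q / n_e = 0.1923 / 0.21 = 0.9156 m/day.
Travel time t = L / v = 1200 / 0.9156 = 1311 days = 3.588 years.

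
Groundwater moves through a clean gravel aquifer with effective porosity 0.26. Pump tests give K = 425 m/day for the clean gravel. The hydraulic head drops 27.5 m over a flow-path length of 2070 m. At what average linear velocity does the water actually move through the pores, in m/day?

21.7

Hydraulic gradient i = Δh / L = 27.5 / 2070 = 0.01329.
Darcy flux q = K · i = 425.0 × 0.01329 = 5.646 m/day.
Seepage velocity v = q / n_e = 5.646 / 0.26 = 21.72 m/day.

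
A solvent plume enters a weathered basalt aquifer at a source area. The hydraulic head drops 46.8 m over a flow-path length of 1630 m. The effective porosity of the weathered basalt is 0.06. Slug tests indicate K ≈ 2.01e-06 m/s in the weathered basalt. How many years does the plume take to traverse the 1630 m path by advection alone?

Convert K: 2.01e-06 m/s × 86400 = 0.1737 m/day.
Hydraulic gradient i = Δh / L = 46.8 / 1630 = 0.02871.
Darcy flux q = K · i = 0.1737 × 0.02871 = 0.004986 m/day.
Seepage velocity v = q / n_e = 0.004986 / 0.06 = 0.08310 m/day.
Travel time t = L / v = 1630 / 0.08310 = 19614 days = 53.70 years.

53.7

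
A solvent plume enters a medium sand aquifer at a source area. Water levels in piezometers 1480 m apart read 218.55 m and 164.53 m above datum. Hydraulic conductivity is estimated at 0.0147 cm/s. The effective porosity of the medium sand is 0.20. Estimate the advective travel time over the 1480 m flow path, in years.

Convert K: 0.0147 cm/s × 864 = 12.70 m/day.
Hydraulic gradient i = (218.55 − 164.53) / 1480 = 54.02 / 1480 = 0.03650.
Darcy flux q = K · i = 12.70 × 0.03650 = 0.4636 m/day.
Seepage velocity v = q / n_e = 0.4636 / 0.20 = 2.318 m/day.
Travel time t = L / v = 1480 / 2.318 = 638.5 days = 1.748 years.

1.75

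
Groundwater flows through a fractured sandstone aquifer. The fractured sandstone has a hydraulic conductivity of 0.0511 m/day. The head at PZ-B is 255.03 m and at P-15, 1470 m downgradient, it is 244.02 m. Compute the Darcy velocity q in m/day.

0.000383

Hydraulic gradient i = (255.03 − 244.02) / 1470 = 11.01 / 1470 = 0.007490.
Specific discharge q = K · i = 0.05110 × 0.007490 = 0.0003827 m/day.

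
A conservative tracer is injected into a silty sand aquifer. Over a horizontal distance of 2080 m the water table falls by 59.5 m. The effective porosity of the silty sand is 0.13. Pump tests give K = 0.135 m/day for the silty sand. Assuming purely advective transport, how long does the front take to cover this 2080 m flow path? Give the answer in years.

Hydraulic gradient i = Δh / L = 59.5 / 2080 = 0.02861.
Darcy flux q = K · i = 0.1350 × 0.02861 = 0.003862 m/day.
Seepage velocity v = q / n_e = 0.003862 / 0.13 = 0.02971 m/day.
Travel time t = L / v = 2080 / 0.02971 = 70020 days = 191.7 years.

192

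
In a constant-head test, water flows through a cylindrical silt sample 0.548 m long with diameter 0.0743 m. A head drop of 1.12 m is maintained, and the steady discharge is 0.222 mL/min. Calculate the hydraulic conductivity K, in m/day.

Cross-sectional area A = π·(d/2)² = π × (0.0743/2)² = 0.004336 m².
Convert discharge: 0.222 mL/min = 3.700e-09 m³/s.
Darcy's law rearranged: K = Q·L / (A·Δh) = 3.700e-09 × 0.548 / (0.004336 × 1.12) = 4.175e-07 m/s = 0.03608 m/day.

0.0361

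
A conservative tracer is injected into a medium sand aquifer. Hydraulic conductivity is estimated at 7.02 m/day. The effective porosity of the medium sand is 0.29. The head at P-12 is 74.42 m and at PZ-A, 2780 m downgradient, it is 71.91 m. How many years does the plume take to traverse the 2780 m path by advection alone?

348

Hydraulic gradient i = (74.42 − 71.91) / 2780 = 2.51 / 2780 = 0.0009029.
Darcy flux q = K · i = 7.020 × 0.0009029 = 0.006338 m/day.
Seepage velocity v = q / n_e = 0.006338 / 0.29 = 0.02186 m/day.
Travel time t = L / v = 2780 / 0.02186 = 1.272e+05 days = 348.2 years.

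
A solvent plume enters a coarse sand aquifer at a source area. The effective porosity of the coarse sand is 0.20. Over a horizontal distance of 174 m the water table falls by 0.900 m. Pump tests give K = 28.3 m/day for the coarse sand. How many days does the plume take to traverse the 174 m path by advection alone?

Hydraulic gradient i = Δh / L = 0.900 / 174 = 0.005172.
Darcy flux q = K · i = 28.30 × 0.005172 = 0.1464 m/day.
Seepage velocity v = q / n_e = 0.1464 / 0.20 = 0.7319 m/day.
Travel time t = L / v = 174 / 0.7319 = 237.7 days.

238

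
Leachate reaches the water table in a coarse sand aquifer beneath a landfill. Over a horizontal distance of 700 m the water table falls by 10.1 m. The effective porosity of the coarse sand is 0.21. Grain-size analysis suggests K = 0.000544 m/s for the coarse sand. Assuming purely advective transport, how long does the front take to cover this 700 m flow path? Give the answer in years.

0.593

Convert K: 0.000544 m/s × 86400 = 47.00 m/day.
Hydraulic gradient i = Δh / L = 10.1 / 700 = 0.01443.
Darcy flux q = K · i = 47.00 × 0.01443 = 0.6782 m/day.
Seepage velocity v = q / n_e = 0.6782 / 0.21 = 3.229 m/day.
Travel time t = L / v = 700 / 3.229 = 216.8 days = 0.5935 years.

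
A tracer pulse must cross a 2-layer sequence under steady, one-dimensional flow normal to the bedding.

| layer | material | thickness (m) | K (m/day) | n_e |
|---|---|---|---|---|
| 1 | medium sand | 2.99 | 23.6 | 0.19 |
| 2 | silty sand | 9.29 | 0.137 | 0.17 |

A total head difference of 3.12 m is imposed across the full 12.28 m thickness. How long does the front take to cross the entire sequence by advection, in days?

46.8

With flow normal to the layers, continuity requires the same specific discharge q through every layer.
Σ(b_i/K_i) = 2.99/23.6 + 9.29/0.137 = 67.94 d.
q = Δh / Σ(b_i/K_i) = 3.12 / 67.94 = 0.04592 m/day.
In each layer the seepage velocity is v_i = q/n_i, so the layer transit time is t_i = b_i·n_i / q:
  layer 1 (medium sand): t_1 = 2.99 × 0.19 / 0.04592 = 12.37 d
  layer 2 (silty sand): t_2 = 9.29 × 0.17 / 0.04592 = 34.39 d
Total t = Σ t_i = 46.76 days.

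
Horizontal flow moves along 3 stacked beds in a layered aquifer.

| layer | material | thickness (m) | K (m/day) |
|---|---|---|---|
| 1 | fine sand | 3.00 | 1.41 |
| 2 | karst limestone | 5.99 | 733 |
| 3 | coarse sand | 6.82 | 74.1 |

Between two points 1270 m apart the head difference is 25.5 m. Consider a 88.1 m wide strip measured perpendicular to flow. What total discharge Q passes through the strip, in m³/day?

8670

Flow is parallel to layering, so each bed carries its own Darcy discharge and the transmissivities add.
Σ(K_i·b_i) = 1.41×3.00 + 733×5.99 + 74.1×6.82 = 4900 m²/day.
Hydraulic gradient i = Δh / L = 25.5 / 1270 = 0.02008.
Q = Σ(K_i·b_i) · W · i = 4900 × 88.1 × 0.02008 = 8668 m³/day.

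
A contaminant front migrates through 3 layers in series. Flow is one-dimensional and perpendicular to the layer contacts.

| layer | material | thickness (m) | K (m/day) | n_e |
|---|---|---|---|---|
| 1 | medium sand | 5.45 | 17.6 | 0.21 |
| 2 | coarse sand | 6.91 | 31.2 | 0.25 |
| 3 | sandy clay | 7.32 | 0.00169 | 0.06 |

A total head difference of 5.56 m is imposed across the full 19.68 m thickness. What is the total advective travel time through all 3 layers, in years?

7.06

With flow normal to the layers, continuity requires the same specific discharge q through every layer.
Σ(b_i/K_i) = 5.45/17.6 + 6.91/31.2 + 7.32/0.00169 = 4332 d.
q = Δh / Σ(b_i/K_i) = 5.56 / 4332 = 0.001284 m/day.
In each layer the seepage velocity is v_i = q/n_i, so the layer transit time is t_i = b_i·n_i / q:
  layer 1 (medium sand): t_1 = 5.45 × 0.21 / 0.001284 = 891.7 d
  layer 2 (coarse sand): t_2 = 6.91 × 0.25 / 0.001284 = 1346 d
  layer 3 (sandy clay): t_3 = 7.32 × 0.06 / 0.001284 = 342.2 d
Total t = Σ t_i = 2580 days = 7.063 years.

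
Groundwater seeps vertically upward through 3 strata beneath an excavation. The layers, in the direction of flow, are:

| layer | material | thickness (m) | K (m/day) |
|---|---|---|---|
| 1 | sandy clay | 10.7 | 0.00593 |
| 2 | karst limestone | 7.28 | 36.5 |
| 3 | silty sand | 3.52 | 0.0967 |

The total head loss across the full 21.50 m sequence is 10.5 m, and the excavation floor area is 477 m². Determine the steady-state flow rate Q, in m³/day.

Flow is perpendicular to layering, so the layers act in series and the equivalent K is the thickness-weighted harmonic mean.
Total thickness L = 10.7 + 7.28 + 3.52 = 21.50 m.
Σ(b_i/K_i) = 10.7/0.00593 + 7.28/36.5 + 3.52/0.0967 = 1841 d.
K_eq = L / Σ(b_i/K_i) = 21.50 / 1841 = 0.01168 m/day.
Q = K_eq · A · (Δh/L) = 0.01168 × 477 × (10.5/21.50) = 2.721 m³/day.

2.72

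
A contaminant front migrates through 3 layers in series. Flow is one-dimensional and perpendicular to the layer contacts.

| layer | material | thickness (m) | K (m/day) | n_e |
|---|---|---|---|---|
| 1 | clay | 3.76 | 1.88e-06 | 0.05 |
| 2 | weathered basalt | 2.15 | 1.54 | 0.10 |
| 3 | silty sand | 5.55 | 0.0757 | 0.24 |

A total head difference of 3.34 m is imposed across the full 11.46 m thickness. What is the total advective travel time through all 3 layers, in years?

2840

With flow normal to the layers, continuity requires the same specific discharge q through every layer.
Σ(b_i/K_i) = 3.76/1.88e-06 + 2.15/1.54 + 5.55/0.0757 = 2.000e+06 d.
q = Δh / Σ(b_i/K_i) = 3.34 / 2.000e+06 = 1.670e-06 m/day.
In each layer the seepage velocity is v_i = q/n_i, so the layer transit time is t_i = b_i·n_i / q:
  layer 1 (clay): t_1 = 3.76 × 0.05 / 1.670e-06 = 1.126e+05 d
  layer 2 (weathered basalt): t_2 = 2.15 × 0.10 / 1.670e-06 = 1.287e+05 d
  layer 3 (silty sand): t_3 = 5.55 × 0.24 / 1.670e-06 = 7.976e+05 d
Total t = Σ t_i = 1.039e+06 days = 2845 years.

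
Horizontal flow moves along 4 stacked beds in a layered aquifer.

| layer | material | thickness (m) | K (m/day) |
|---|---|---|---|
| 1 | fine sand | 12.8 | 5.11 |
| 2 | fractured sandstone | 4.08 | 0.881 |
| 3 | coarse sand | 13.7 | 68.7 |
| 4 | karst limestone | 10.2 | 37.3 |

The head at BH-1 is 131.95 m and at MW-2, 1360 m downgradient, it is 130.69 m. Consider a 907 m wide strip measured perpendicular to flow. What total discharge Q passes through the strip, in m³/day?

Flow is parallel to layering, so each bed carries its own Darcy discharge and the transmissivities add.
Σ(K_i·b_i) = 5.11×12.8 + 0.881×4.08 + 68.7×13.7 + 37.3×10.2 = 1391 m²/day.
Hydraulic gradient i = (131.95 − 130.69) / 1360 = 1.26 / 1360 = 0.0009265.
Q = Σ(K_i·b_i) · W · i = 1391 × 907 × 0.0009265 = 1169 m³/day.

1170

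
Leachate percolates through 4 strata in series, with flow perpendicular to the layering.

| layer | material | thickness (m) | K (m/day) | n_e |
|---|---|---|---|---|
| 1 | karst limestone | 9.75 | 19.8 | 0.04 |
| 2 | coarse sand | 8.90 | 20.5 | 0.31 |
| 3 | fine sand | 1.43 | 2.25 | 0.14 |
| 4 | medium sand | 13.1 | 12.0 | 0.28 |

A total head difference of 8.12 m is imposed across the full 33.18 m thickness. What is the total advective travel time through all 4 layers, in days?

2.29

With flow normal to the layers, continuity requires the same specific discharge q through every layer.
Σ(b_i/K_i) = 9.75/19.8 + 8.90/20.5 + 1.43/2.25 + 13.1/12.0 = 2.654 d.
q = Δh / Σ(b_i/K_i) = 8.12 / 2.654 = 3.060 m/day.
In each layer the seepage velocity is v_i = q/n_i, so the layer transit time is t_i = b_i·n_i / q:
  layer 1 (karst limestone): t_1 = 9.75 × 0.04 / 3.060 = 0.1275 d
  layer 2 (coarse sand): t_2 = 8.90 × 0.31 / 3.060 = 0.9017 d
  layer 3 (fine sand): t_3 = 1.43 × 0.14 / 3.060 = 0.06543 d
  layer 4 (medium sand): t_4 = 13.1 × 0.28 / 3.060 = 1.199 d
Total t = Σ t_i = 2.293 days.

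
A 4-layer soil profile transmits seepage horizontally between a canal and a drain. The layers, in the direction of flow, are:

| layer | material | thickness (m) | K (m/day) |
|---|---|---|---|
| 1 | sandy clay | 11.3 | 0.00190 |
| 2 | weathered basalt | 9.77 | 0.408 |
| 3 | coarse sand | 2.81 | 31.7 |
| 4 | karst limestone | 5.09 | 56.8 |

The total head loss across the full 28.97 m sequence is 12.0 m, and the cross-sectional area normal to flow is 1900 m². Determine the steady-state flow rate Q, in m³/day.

Flow is perpendicular to layering, so the layers act in series and the equivalent K is the thickness-weighted harmonic mean.
Total thickness L = 11.3 + 9.77 + 2.81 + 5.09 = 28.97 m.
Σ(b_i/K_i) = 11.3/0.00190 + 9.77/0.408 + 2.81/31.7 + 5.09/56.8 = 5971 d.
K_eq = L / Σ(b_i/K_i) = 28.97 / 5971 = 0.004851 m/day.
Q = K_eq · A · (Δh/L) = 0.004851 × 1900 × (12.0/28.97) = 3.818 m³/day.

3.82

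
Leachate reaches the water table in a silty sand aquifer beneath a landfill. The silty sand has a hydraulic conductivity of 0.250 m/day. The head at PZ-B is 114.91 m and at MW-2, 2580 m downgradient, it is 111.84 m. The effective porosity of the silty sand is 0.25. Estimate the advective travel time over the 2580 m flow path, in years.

5940

Hydraulic gradient i = (114.91 − 111.84) / 2580 = 3.07 / 2580 = 0.001190.
Darcy flux q = K · i = 0.2500 × 0.001190 = 0.0002975 m/day.
Seepage velocity v = q / n_e = 0.0002975 / 0.25 = 0.001190 m/day.
Travel time t = L / v = 2580 / 0.001190 = 2.168e+06 days = 5936 years.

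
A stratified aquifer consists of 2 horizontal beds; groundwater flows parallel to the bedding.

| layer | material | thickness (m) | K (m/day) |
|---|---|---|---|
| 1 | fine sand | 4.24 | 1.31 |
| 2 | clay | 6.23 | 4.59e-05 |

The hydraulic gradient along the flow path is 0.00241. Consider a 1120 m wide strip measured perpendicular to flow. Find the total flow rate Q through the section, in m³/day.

15.0

Flow is parallel to layering, so each bed carries its own Darcy discharge and the transmissivities add.
Σ(K_i·b_i) = 1.31×4.24 + 4.59e-05×6.23 = 5.555 m²/day.
Hydraulic gradient i = 0.00241.
Q = Σ(K_i·b_i) · W · i = 5.555 × 1120 × 0.002410 = 14.99 m³/day.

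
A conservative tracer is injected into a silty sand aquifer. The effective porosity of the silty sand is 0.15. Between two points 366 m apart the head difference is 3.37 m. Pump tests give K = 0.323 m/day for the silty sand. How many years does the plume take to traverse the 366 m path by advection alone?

50.5

Hydraulic gradient i = Δh / L = 3.37 / 366 = 0.009208.
Darcy flux q = K · i = 0.3230 × 0.009208 = 0.002974 m/day.
Seepage velocity v = q / n_e = 0.002974 / 0.15 = 0.01983 m/day.
Travel time t = L / v = 366 / 0.01983 = 18460 days = 50.54 years.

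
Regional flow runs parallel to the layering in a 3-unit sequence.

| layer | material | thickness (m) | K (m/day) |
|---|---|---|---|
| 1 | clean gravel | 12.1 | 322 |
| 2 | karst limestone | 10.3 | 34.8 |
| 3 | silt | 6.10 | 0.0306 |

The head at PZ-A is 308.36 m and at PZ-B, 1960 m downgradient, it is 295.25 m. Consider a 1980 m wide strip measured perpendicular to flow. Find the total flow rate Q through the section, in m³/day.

Flow is parallel to layering, so each bed carries its own Darcy discharge and the transmissivities add.
Σ(K_i·b_i) = 322×12.1 + 34.8×10.3 + 0.0306×6.10 = 4255 m²/day.
Hydraulic gradient i = (308.36 − 295.25) / 1960 = 13.11 / 1960 = 0.006689.
Q = Σ(K_i·b_i) · W · i = 4255 × 1980 × 0.006689 = 56350 m³/day.

56300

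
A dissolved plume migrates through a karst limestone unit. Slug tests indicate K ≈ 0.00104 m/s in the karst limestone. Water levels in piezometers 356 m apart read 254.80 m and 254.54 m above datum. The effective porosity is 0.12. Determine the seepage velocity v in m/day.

Convert K: 0.00104 m/s × 86400 = 89.86 m/day.
Hydraulic gradient i = (254.80 − 254.54) / 356 = 0.26 / 356 = 0.0007303.
Darcy flux q = K · i = 89.86 × 0.0007303 = 0.06563 m/day.
Seepage velocity v = q / n_e = 0.06563 / 0.12 = 0.5469 m/day.

0.547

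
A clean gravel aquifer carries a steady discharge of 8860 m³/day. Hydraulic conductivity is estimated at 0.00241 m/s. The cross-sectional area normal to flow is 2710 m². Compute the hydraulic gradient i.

Convert K: 0.00241 m/s × 86400 = 208.2 m/day.
From Q = K·A·i, i = Q / (K·A) = 8860 / (208.2 × 2710) = 0.01570.

0.0157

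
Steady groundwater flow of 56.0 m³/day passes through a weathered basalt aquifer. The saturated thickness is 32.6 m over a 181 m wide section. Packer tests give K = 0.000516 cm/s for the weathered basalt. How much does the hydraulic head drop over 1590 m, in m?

Convert K: 0.000516 cm/s × 864 = 0.4458 m/day.
Cross-sectional area A = 181 × 32.6 = 5901 m².
From Q = K·A·i, i = Q / (K·A) = 56.0 / (0.4458 × 5901) = 0.02129.
Head loss Δh = i · L = 0.02129 × 1590 = 33.85 m.

33.8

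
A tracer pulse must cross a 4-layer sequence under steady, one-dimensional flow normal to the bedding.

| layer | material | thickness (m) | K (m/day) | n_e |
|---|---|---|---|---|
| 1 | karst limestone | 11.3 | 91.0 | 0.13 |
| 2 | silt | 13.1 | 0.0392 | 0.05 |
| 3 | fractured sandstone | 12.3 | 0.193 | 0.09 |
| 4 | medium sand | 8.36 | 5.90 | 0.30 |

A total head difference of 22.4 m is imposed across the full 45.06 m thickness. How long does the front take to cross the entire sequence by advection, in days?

102

With flow normal to the layers, continuity requires the same specific discharge q through every layer.
Σ(b_i/K_i) = 11.3/91.0 + 13.1/0.0392 + 12.3/0.193 + 8.36/5.90 = 399.5 d.
q = Δh / Σ(b_i/K_i) = 22.4 / 399.5 = 0.05608 m/day.
In each layer the seepage velocity is v_i = q/n_i, so the layer transit time is t_i = b_i·n_i / q:
  layer 1 (karst limestone): t_1 = 11.3 × 0.13 / 0.05608 = 26.20 d
  layer 2 (silt): t_2 = 13.1 × 0.05 / 0.05608 = 11.68 d
  layer 3 (fractured sandstone): t_3 = 12.3 × 0.09 / 0.05608 = 19.74 d
  layer 4 (medium sand): t_4 = 8.36 × 0.30 / 0.05608 = 44.72 d
Total t = Σ t_i = 102.3 days.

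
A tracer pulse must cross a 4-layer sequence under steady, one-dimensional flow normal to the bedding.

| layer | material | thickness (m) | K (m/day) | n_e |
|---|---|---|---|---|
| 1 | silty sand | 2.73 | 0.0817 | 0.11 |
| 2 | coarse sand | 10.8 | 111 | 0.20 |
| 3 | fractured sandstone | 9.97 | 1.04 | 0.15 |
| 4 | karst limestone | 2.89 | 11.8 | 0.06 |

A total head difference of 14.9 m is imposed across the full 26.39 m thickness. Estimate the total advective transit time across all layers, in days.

With flow normal to the layers, continuity requires the same specific discharge q through every layer.
Σ(b_i/K_i) = 2.73/0.0817 + 10.8/111 + 9.97/1.04 + 2.89/11.8 = 43.34 d.
q = Δh / Σ(b_i/K_i) = 14.9 / 43.34 = 0.3438 m/day.
In each layer the seepage velocity is v_i = q/n_i, so the layer transit time is t_i = b_i·n_i / q:
  layer 1 (silty sand): t_1 = 2.73 × 0.11 / 0.3438 = 0.8736 d
  layer 2 (coarse sand): t_2 = 10.8 × 0.20 / 0.3438 = 6.283 d
  layer 3 (fractured sandstone): t_3 = 9.97 × 0.15 / 0.3438 = 4.350 d
  layer 4 (karst limestone): t_4 = 2.89 × 0.06 / 0.3438 = 0.5044 d
Total t = Σ t_i = 12.01 days.

12.0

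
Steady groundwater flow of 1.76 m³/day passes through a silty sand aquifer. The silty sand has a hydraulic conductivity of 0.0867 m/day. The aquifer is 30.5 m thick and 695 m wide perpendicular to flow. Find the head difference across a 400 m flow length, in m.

Cross-sectional area A = 695 × 30.5 = 21198 m².
From Q = K·A·i, i = Q / (K·A) = 1.76 / (0.08670 × 21198) = 0.0009577.
Head loss Δh = i · L = 0.0009577 × 400 = 0.3831 m.

0.383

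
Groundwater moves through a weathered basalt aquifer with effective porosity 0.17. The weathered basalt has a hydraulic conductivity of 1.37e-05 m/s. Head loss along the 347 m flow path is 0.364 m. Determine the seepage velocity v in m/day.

0.00730

Convert K: 1.37e-05 m/s × 86400 = 1.184 m/day.
Hydraulic gradient i = Δh / L = 0.364 / 347 = 0.001049.
Darcy flux q = K · i = 1.184 × 0.001049 = 0.001242 m/day.
Seepage velocity v = q / n_e = 0.001242 / 0.17 = 0.007304 m/day.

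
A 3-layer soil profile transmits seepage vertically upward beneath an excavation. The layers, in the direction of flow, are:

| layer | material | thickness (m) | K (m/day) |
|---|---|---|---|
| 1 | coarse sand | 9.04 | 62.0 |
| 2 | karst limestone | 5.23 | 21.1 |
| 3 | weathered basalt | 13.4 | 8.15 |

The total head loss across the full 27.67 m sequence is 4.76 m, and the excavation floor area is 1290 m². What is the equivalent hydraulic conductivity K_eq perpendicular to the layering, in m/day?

Flow is perpendicular to layering, so the layers act in series and the equivalent K is the thickness-weighted harmonic mean.
Total thickness L = 9.04 + 5.23 + 13.4 = 27.67 m.
Σ(b_i/K_i) = 9.04/62.0 + 5.23/21.1 + 13.4/8.15 = 2.038 d.
K_eq = L / Σ(b_i/K_i) = 27.67 / 2.038 = 13.58 m/day.

13.6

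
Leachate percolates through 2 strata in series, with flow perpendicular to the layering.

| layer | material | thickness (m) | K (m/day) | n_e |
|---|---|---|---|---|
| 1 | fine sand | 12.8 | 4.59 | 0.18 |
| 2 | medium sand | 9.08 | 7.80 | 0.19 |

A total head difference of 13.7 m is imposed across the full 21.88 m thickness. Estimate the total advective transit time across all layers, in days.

1.16

With flow normal to the layers, continuity requires the same specific discharge q through every layer.
Σ(b_i/K_i) = 12.8/4.59 + 9.08/7.80 = 3.953 d.
q = Δh / Σ(b_i/K_i) = 13.7 / 3.953 = 3.466 m/day.
In each layer the seepage velocity is v_i = q/n_i, so the layer transit time is t_i = b_i·n_i / q:
  layer 1 (fine sand): t_1 = 12.8 × 0.18 / 3.466 = 0.6648 d
  layer 2 (medium sand): t_2 = 9.08 × 0.19 / 3.466 = 0.4978 d
Total t = Σ t_i = 1.163 days.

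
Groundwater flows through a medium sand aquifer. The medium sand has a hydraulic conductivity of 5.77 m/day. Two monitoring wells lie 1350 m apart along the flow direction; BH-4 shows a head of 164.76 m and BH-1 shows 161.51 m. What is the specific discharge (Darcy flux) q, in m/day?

0.0139

Hydraulic gradient i = (164.76 − 161.51) / 1350 = 3.25 / 1350 = 0.002407.
Specific discharge q = K · i = 5.770 × 0.002407 = 0.01389 m/day.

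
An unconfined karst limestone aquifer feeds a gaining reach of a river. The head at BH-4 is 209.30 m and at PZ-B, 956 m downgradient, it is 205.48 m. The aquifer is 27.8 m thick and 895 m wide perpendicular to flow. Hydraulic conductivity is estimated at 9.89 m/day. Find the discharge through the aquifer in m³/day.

983

Cross-sectional area A = 895 × 27.8 = 24881 m².
Hydraulic gradient i = (209.30 − 205.48) / 956 = 3.82 / 956 = 0.003996.
Darcy's law: Q = K · A · i = 9.890 × 24881 × 0.003996 = 983.3 m³/day.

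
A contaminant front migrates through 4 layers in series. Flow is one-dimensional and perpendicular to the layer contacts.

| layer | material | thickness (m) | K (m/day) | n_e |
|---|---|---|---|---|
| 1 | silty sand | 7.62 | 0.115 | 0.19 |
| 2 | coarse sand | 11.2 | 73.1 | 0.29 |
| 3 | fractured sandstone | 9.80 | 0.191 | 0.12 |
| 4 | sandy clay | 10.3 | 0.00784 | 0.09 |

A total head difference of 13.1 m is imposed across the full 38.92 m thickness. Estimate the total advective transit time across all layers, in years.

With flow normal to the layers, continuity requires the same specific discharge q through every layer.
Σ(b_i/K_i) = 7.62/0.115 + 11.2/73.1 + 9.80/0.191 + 10.3/0.00784 = 1431 d.
q = Δh / Σ(b_i/K_i) = 13.1 / 1431 = 0.009151 m/day.
In each layer the seepage velocity is v_i = q/n_i, so the layer transit time is t_i = b_i·n_i / q:
  layer 1 (silty sand): t_1 = 7.62 × 0.19 / 0.009151 = 158.2 d
  layer 2 (coarse sand): t_2 = 11.2 × 0.29 / 0.009151 = 354.9 d
  layer 3 (fractured sandstone): t_3 = 9.80 × 0.12 / 0.009151 = 128.5 d
  layer 4 (sandy clay): t_4 = 10.3 × 0.09 / 0.009151 = 101.3 d
Total t = Σ t_i = 742.9 days = 2.034 years.

2.03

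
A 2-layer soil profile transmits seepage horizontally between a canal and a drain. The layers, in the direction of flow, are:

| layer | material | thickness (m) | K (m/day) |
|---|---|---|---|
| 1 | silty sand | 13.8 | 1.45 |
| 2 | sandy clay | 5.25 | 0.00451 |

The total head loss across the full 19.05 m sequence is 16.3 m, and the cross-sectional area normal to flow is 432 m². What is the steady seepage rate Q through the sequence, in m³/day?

Flow is perpendicular to layering, so the layers act in series and the equivalent K is the thickness-weighted harmonic mean.
Total thickness L = 13.8 + 5.25 = 19.05 m.
Σ(b_i/K_i) = 13.8/1.45 + 5.25/0.00451 = 1174 d.
K_eq = L / Σ(b_i/K_i) = 19.05 / 1174 = 0.01623 m/day.
Q = K_eq · A · (Δh/L) = 0.01623 × 432 × (16.3/19.05) = 6.000 m³/day.

6.00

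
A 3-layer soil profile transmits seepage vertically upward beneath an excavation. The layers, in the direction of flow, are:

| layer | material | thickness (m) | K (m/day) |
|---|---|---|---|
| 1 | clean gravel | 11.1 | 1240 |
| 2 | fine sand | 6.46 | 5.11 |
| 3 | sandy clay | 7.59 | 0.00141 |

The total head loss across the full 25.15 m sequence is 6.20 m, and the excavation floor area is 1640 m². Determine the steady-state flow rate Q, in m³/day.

1.89

Flow is perpendicular to layering, so the layers act in series and the equivalent K is the thickness-weighted harmonic mean.
Total thickness L = 11.1 + 6.46 + 7.59 = 25.15 m.
Σ(b_i/K_i) = 11.1/1240 + 6.46/5.11 + 7.59/0.00141 = 5384 d.
K_eq = L / Σ(b_i/K_i) = 25.15 / 5384 = 0.004671 m/day.
Q = K_eq · A · (Δh/L) = 0.004671 × 1640 × (6.20/25.15) = 1.888 m³/day.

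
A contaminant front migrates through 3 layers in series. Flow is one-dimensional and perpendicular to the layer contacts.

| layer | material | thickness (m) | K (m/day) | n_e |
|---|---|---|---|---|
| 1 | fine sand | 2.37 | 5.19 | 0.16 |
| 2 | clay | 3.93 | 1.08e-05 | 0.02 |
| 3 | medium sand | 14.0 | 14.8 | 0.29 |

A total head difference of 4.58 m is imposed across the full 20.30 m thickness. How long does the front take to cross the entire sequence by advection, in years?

983

With flow normal to the layers, continuity requires the same specific discharge q through every layer.
Σ(b_i/K_i) = 2.37/5.19 + 3.93/1.08e-05 + 14.0/14.8 = 3.639e+05 d.
q = Δh / Σ(b_i/K_i) = 4.58 / 3.639e+05 = 1.259e-05 m/day.
In each layer the seepage velocity is v_i = q/n_i, so the layer transit time is t_i = b_i·n_i / q:
  layer 1 (fine sand): t_1 = 2.37 × 0.16 / 1.259e-05 = 30128 d
  layer 2 (clay): t_2 = 3.93 × 0.02 / 1.259e-05 = 6245 d
  layer 3 (medium sand): t_3 = 14.0 × 0.29 / 1.259e-05 = 3.226e+05 d
Total t = Σ t_i = 3.589e+05 days = 982.7 years.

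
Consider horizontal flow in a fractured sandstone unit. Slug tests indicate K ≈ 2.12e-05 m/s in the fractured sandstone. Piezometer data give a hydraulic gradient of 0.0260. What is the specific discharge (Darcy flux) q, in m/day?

Convert K: 2.12e-05 m/s × 86400 = 1.832 m/day.
Hydraulic gradient i = 0.0260.
Specific discharge q = K · i = 1.832 × 0.02600 = 0.04762 m/day.

0.0476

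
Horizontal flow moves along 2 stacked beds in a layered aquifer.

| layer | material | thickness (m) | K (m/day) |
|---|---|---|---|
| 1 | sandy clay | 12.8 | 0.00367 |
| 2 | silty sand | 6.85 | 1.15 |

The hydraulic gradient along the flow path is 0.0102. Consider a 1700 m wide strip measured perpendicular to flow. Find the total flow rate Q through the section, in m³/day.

137

Flow is parallel to layering, so each bed carries its own Darcy discharge and the transmissivities add.
Σ(K_i·b_i) = 0.00367×12.8 + 1.15×6.85 = 7.924 m²/day.
Hydraulic gradient i = 0.0102.
Q = Σ(K_i·b_i) · W · i = 7.924 × 1700 × 0.01020 = 137.4 m³/day.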